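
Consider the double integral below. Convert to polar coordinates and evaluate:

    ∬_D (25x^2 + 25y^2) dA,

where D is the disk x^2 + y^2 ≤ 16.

The region D is 0 ≤ r ≤ 4, 0 ≤ θ ≤ 2π in polar coordinates, where x = r cos(θ), y = r sin(θ), and dA = r dr dθ.

Under the substitution, the integrand becomes 25r^2, so

    ∬_D (25x^2 + 25y^2) dA = ∫_{0}^{2π} ∫_{0}^{4} (25r^2) · r dr dθ.

Inner integral (in r): ∫_{0}^{4} (25r^2) · r dr = 1600.

Outer integral (in θ): ∫_{0}^{2π} (1600) dθ = 3200π.

Therefore ∬_D (25x^2 + 25y^2) dA = 3200π.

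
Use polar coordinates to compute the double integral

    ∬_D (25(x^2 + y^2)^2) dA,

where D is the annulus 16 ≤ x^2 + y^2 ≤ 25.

The region D is 4 ≤ r ≤ 5, 0 ≤ θ ≤ 2π in polar coordinates, where x = r cos(θ), y = r sin(θ), and dA = r dr dθ.

Under the substitution, the integrand becomes 25r^4, so

    ∬_D (25(x^2 + y^2)^2) dA = ∫_{0}^{2π} ∫_{4}^{5} (25r^4) · r dr dθ.

Inner integral (in r): ∫_{4}^{5} (25r^4) · r dr = 96075/2.

Outer integral (in θ): ∫_{0}^{2π} (96075/2) dθ = 96075π.

Therefore ∬_D (25(x^2 + y^2)^2) dA = 96075π.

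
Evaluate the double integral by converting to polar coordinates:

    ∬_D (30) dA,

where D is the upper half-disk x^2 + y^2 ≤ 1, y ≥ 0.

The region D is 0 ≤ r ≤ 1, 0 ≤ θ ≤ π in polar coordinates, where x = r cos(θ), y = r sin(θ), and dA = r dr dθ.

Under the substitution, the integrand becomes 30, so

    ∬_D (30) dA = ∫_{0}^{π} ∫_{0}^{1} (30) · r dr dθ.

Inner integral (in r): ∫_{0}^{1} (30) · r dr = 15.

Outer integral (in θ): ∫_{0}^{π} (15) dθ = 15π.

Therefore ∬_D (30) dA = 15π.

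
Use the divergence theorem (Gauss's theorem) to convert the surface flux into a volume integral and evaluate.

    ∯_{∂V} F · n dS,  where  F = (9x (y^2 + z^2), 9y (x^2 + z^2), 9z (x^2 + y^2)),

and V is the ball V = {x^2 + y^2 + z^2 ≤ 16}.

By the divergence theorem,

    ∯_{∂V} F · n dS = ∭_V (∇ · F) dV.

Compute the divergence:
    ∇ · F = ∂F_x/∂x + ∂F_y/∂y + ∂F_z/∂z = 9y^2 + 9z^2 + 9x^2 + 9z^2 + 9x^2 + 9y^2 = 18x^2 + 18y^2 + 18z^2.

In spherical coordinates, x = ρ sin(φ) cos(θ), y = ρ sin(φ) sin(θ), z = ρ cos(φ), dV = ρ^2 sin(φ) dρ dφ dθ, with 0 ≤ ρ ≤ 4, 0 ≤ φ ≤ π, 0 ≤ θ ≤ 2π.

The integrand, after substitution and multiplying by the volume element, becomes (18ρ^2) · ρ^2 sin(φ), so

    ∭_V (∇·F) dV = ∫_0^{2π} ∫_0^{π} ∫_0^{4} (18ρ^2) · ρ^2 sin(φ) dρ dφ dθ.

Inner (ρ from 0 to 4): 18432sin(φ)/5.
Middle (φ from 0 to π): 36864/5.
Outer (θ from 0 to 2π): 73728π/5.

Therefore ∯_{∂V} F · n dS = 73728π/5.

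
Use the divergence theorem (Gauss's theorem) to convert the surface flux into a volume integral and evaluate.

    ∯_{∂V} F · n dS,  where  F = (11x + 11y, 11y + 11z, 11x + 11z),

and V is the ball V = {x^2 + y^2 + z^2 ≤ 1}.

By the divergence theorem,

    ∯_{∂V} F · n dS = ∭_V (∇ · F) dV.

Compute the divergence:
    ∇ · F = ∂F_x/∂x + ∂F_y/∂y + ∂F_z/∂z = 11 + 11 + 11 = 33.

In spherical coordinates, x = ρ sin(φ) cos(θ), y = ρ sin(φ) sin(θ), z = ρ cos(φ), dV = ρ^2 sin(φ) dρ dφ dθ, with 0 ≤ ρ ≤ 1, 0 ≤ φ ≤ π, 0 ≤ θ ≤ 2π.

The integrand, after substitution and multiplying by the volume element, becomes (33) · ρ^2 sin(φ), so

    ∭_V (∇·F) dV = ∫_0^{2π} ∫_0^{π} ∫_0^{1} (33) · ρ^2 sin(φ) dρ dφ dθ.

Inner (ρ from 0 to 1): 11sin(φ).
Middle (φ from 0 to π): 22.
Outer (θ from 0 to 2π): 44π.

Therefore ∯_{∂V} F · n dS = 44π.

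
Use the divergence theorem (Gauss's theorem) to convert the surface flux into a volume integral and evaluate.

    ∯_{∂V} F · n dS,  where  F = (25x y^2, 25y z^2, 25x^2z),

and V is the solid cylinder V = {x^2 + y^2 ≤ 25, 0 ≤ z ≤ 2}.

By the divergence theorem,

    ∯_{∂V} F · n dS = ∭_V (∇ · F) dV.

Compute the divergence:
    ∇ · F = ∂F_x/∂x + ∂F_y/∂y + ∂F_z/∂z = 25y^2 + 25z^2 + 25x^2 = 25x^2 + 25y^2 + 25z^2.

In cylindrical coordinates, x = r cos(θ), y = r sin(θ), z = z, dV = r dr dθ dz, with 0 ≤ r ≤ 5, 0 ≤ θ ≤ 2π, 0 ≤ z ≤ 2.

The integrand, after substitution and multiplying by the volume element, becomes (25r^2 + 25z^2) · r, so

    ∭_V (∇·F) dV = ∫_0^{2π} ∫_0^{5} ∫_0^{2} (25r^2 + 25z^2) · r dz dr dθ.

Inner (z from 0 to 2): 50r (r^2 + 4/3).
Middle (r from 0 to 5): 51875/6.
Outer (θ from 0 to 2π): 51875π/3.

Therefore ∯_{∂V} F · n dS = 51875π/3.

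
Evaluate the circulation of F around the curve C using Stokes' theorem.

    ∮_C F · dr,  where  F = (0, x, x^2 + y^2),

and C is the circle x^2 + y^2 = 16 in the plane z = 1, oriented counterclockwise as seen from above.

Let S be the flat disk x^2 + y^2 ≤ 16 in the plane z = 1, with upward unit normal n̂ = ẑ. By Stokes' theorem,

    ∮_C F · dr = ∬_S (∇ × F) · n̂ dS = ∬_D (curl F)_z dA,

where D is the disk x^2 + y^2 ≤ 16.

Compute the curl of F = (0, x, x^2 + y^2):
    (∇ × F)_x = ∂F_z/∂y - ∂F_y/∂z = 2y,
    (∇ × F)_y = ∂F_x/∂z - ∂F_z/∂x = -2x,
    (∇ × F)_z = ∂F_y/∂x - ∂F_x/∂y = 1.

On z = 1, (curl F)_z = 1.

Convert to polar (x = r cos θ, y = r sin θ, dA = r dr dθ); the integrand becomes 1, so

    ∬_D (curl F)_z dA = ∫_0^{2π} ∫_0^{4} (1) · r dr dθ.

Inner (r from 0 to 4): 8.
Outer (θ from 0 to 2π): 16π.

Therefore ∮_C F · dr = 16π.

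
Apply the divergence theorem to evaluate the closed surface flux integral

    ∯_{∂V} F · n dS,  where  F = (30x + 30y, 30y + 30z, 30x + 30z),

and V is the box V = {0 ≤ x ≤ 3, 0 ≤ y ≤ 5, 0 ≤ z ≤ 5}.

By the divergence theorem,

    ∯_{∂V} F · n dS = ∭_V (∇ · F) dV.

Compute the divergence:
    ∇ · F = ∂F_x/∂x + ∂F_y/∂y + ∂F_z/∂z = 30 + 30 + 30 = 90.

V is a rectangular box, so dV = dx dy dz with 0 ≤ x ≤ 3, 0 ≤ y ≤ 5, 0 ≤ z ≤ 5.

Integrate (90) over V as an iterated integral:

    ∭_V (∇·F) dV = ∫_0^{3} ∫_0^{5} ∫_0^{5} (90) dz dy dx.

Inner (z from 0 to 5): 450.
Middle (y from 0 to 5): 2250.
Outer (x from 0 to 3): 6750.

Therefore ∯_{∂V} F · n dS = 6750.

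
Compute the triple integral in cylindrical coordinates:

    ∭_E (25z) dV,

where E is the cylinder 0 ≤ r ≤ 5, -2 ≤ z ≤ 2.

In cylindrical coordinates, x = r cos(θ), y = r sin(θ), z = z, and dV = r dr dθ dz.

The integrand becomes 25z, so

    ∭_E (25z) dV = ∫_{0}^{2π} ∫_{0}^{5} ∫_{-2}^{2} (25z) · r dz dr dθ.

Inner (z): 0.
Middle (r from 0 to 5): 0.
Outer (θ): 0.

Therefore the triple integral equals 0.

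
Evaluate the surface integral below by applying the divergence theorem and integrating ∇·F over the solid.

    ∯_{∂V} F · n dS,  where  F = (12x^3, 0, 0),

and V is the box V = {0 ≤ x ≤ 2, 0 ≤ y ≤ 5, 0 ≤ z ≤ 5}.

By the divergence theorem,

    ∯_{∂V} F · n dS = ∭_V (∇ · F) dV.

Compute the divergence:
    ∇ · F = ∂F_x/∂x + ∂F_y/∂y + ∂F_z/∂z = 36x^2 + 0 + 0 = 36x^2.

V is a rectangular box, so dV = dx dy dz with 0 ≤ x ≤ 2, 0 ≤ y ≤ 5, 0 ≤ z ≤ 5.

Integrate (36x^2) over V as an iterated integral:

    ∭_V (∇·F) dV = ∫_0^{2} ∫_0^{5} ∫_0^{5} (36x^2) dz dy dx.

Inner (z from 0 to 5): 180x^2.
Middle (y from 0 to 5): 900x^2.
Outer (x from 0 to 2): 2400.

Therefore ∯_{∂V} F · n dS = 2400.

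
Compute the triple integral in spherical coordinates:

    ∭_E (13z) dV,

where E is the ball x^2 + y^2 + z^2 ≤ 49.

In spherical coordinates, x = ρ sin(φ) cos(θ), y = ρ sin(φ) sin(θ), z = ρ cos(φ), and dV = ρ^2 sin(φ) dρ dφ dθ.

The integrand becomes 13ρ cos(φ), so

    ∭_E (13z) dV = ∫_{0}^{2π} ∫_{0}^{π} ∫_{0}^{7} (13ρ cos(φ)) · ρ^2 sin(φ) dρ dφ dθ.

Inner (ρ): 31213sin(2φ)/8.
Middle (φ): 0.
Outer (θ): 0.

Therefore the triple integral equals 0.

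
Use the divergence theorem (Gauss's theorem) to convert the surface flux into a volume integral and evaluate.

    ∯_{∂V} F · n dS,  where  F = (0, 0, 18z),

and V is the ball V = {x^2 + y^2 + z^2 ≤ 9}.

By the divergence theorem,

    ∯_{∂V} F · n dS = ∭_V (∇ · F) dV.

Compute the divergence:
    ∇ · F = ∂F_x/∂x + ∂F_y/∂y + ∂F_z/∂z = 0 + 0 + 18 = 18.

In spherical coordinates, x = ρ sin(φ) cos(θ), y = ρ sin(φ) sin(θ), z = ρ cos(φ), dV = ρ^2 sin(φ) dρ dφ dθ, with 0 ≤ ρ ≤ 3, 0 ≤ φ ≤ π, 0 ≤ θ ≤ 2π.

The integrand, after substitution and multiplying by the volume element, becomes (18) · ρ^2 sin(φ), so

    ∭_V (∇·F) dV = ∫_0^{2π} ∫_0^{π} ∫_0^{3} (18) · ρ^2 sin(φ) dρ dφ dθ.

Inner (ρ from 0 to 3): 162sin(φ).
Middle (φ from 0 to π): 324.
Outer (θ from 0 to 2π): 648π.

Therefore ∯_{∂V} F · n dS = 648π.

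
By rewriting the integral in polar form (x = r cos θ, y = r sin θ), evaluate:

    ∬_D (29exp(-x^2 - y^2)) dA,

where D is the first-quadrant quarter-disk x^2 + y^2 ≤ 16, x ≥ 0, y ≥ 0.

The region D is 0 ≤ r ≤ 4, 0 ≤ θ ≤ π/2 in polar coordinates, where x = r cos(θ), y = r sin(θ), and dA = r dr dθ.

Under the substitution, the integrand becomes 29exp(-r^2), so

    ∬_D (29exp(-x^2 - y^2)) dA = ∫_{0}^{π/2} ∫_{0}^{4} (29exp(-r^2)) · r dr dθ.

Inner integral (in r): ∫_{0}^{4} (29exp(-r^2)) · r dr = 29/2 - 29exp(-16)/2.

Outer integral (in θ): ∫_{0}^{π/2} (29/2 - 29exp(-16)/2) dθ = -29π (1 - exp(16))exp(-16)/4.

Therefore ∬_D (29exp(-x^2 - y^2)) dA = -29π (1 - exp(16))exp(-16)/4.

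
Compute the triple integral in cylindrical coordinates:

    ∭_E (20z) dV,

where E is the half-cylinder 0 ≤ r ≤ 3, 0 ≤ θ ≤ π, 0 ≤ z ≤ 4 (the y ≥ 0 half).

In cylindrical coordinates, x = r cos(θ), y = r sin(θ), z = z, and dV = r dr dθ dz.

The integrand becomes 20z, so

    ∭_E (20z) dV = ∫_{0}^{π} ∫_{0}^{3} ∫_{0}^{4} (20z) · r dz dr dθ.

Inner (z): 160r.
Middle (r from 0 to 3): 720.
Outer (θ): 720π.

Therefore the triple integral equals 720π.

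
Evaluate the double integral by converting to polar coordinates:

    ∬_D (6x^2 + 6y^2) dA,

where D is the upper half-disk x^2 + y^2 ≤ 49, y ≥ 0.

The region D is 0 ≤ r ≤ 7, 0 ≤ θ ≤ π in polar coordinates, where x = r cos(θ), y = r sin(θ), and dA = r dr dθ.

Under the substitution, the integrand becomes 6r^2, so

    ∬_D (6x^2 + 6y^2) dA = ∫_{0}^{π} ∫_{0}^{7} (6r^2) · r dr dθ.

Inner integral (in r): ∫_{0}^{7} (6r^2) · r dr = 7203/2.

Outer integral (in θ): ∫_{0}^{π} (7203/2) dθ = 7203π/2.

Therefore ∬_D (6x^2 + 6y^2) dA = 7203π/2.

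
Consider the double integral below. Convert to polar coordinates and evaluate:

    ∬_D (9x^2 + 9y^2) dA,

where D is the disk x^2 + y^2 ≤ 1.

The region D is 0 ≤ r ≤ 1, 0 ≤ θ ≤ 2π in polar coordinates, where x = r cos(θ), y = r sin(θ), and dA = r dr dθ.

Under the substitution, the integrand becomes 9r^2, so

    ∬_D (9x^2 + 9y^2) dA = ∫_{0}^{2π} ∫_{0}^{1} (9r^2) · r dr dθ.

Inner integral (in r): ∫_{0}^{1} (9r^2) · r dr = 9/4.

Outer integral (in θ): ∫_{0}^{2π} (9/4) dθ = 9π/2.

Therefore ∬_D (9x^2 + 9y^2) dA = 9π/2.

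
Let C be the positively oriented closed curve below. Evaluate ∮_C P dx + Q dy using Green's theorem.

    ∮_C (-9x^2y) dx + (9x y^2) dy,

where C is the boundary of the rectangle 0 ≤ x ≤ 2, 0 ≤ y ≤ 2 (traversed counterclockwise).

Green's theorem converts the closed line integral into a double integral over the enclosed region D:

    ∮_C P dx + Q dy = ∬_D (∂Q/∂x - ∂P/∂y) dA.

Here P = -9x^2y, Q = 9x y^2, so

    ∂Q/∂x = 9y^2,    ∂P/∂y = -9x^2,
    ∂Q/∂x - ∂P/∂y = 9x^2 + 9y^2.

D is the region 0 ≤ x ≤ 2, 0 ≤ y ≤ 2. Evaluating the double integral:

    ∬_D (9x^2 + 9y^2) dA = ∫_0^{2} ∫_0^{2} (9x^2 + 9y^2) dy dx.

Inner (y from 0 to 2): 18x^2 + 24.
Outer (x from 0 to 2): 96.

Therefore ∮_C P dx + Q dy = 96.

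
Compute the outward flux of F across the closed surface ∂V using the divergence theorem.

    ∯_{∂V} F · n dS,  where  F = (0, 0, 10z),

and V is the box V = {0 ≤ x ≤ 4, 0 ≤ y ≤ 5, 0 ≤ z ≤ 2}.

By the divergence theorem,

    ∯_{∂V} F · n dS = ∭_V (∇ · F) dV.

Compute the divergence:
    ∇ · F = ∂F_x/∂x + ∂F_y/∂y + ∂F_z/∂z = 0 + 0 + 10 = 10.

V is a rectangular box, so dV = dx dy dz with 0 ≤ x ≤ 4, 0 ≤ y ≤ 5, 0 ≤ z ≤ 2.

Integrate (10) over V as an iterated integral:

    ∭_V (∇·F) dV = ∫_0^{4} ∫_0^{5} ∫_0^{2} (10) dz dy dx.

Inner (z from 0 to 2): 20.
Middle (y from 0 to 5): 100.
Outer (x from 0 to 4): 400.

Therefore ∯_{∂V} F · n dS = 400.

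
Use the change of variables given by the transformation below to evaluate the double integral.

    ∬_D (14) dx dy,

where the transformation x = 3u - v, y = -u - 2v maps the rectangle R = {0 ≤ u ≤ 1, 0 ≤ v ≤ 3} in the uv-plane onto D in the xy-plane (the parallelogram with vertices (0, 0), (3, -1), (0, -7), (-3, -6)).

Compute the Jacobian determinant of (x, y) with respect to (u, v):

    ∂(x,y)/∂(u,v) = | 3  -1 | = (3)(-2) - (-1)(-1) = -7.
                   | -1  -2 |

Its absolute value is |J| = 7 (the area scaling factor).

Substituting x = 3u - v, y = -u - 2v into the integrand,

    14 → 14,

so the integral becomes

    ∬_R (14) · |J| du dv = ∫_0^1 ∫_0^3 (98) dv du.

Inner (v): 294.
Outer (u): 294.

Therefore ∬_D (14) dx dy = 294.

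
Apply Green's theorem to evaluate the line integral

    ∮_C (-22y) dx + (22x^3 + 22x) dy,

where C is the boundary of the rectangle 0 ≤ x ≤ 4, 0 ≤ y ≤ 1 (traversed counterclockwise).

Green's theorem converts the closed line integral into a double integral over the enclosed region D:

    ∮_C P dx + Q dy = ∬_D (∂Q/∂x - ∂P/∂y) dA.

Here P = -22y, Q = 22x^3 + 22x, so

    ∂Q/∂x = 66x^2 + 22,    ∂P/∂y = -22,
    ∂Q/∂x - ∂P/∂y = 66x^2 + 44.

D is the region 0 ≤ x ≤ 4, 0 ≤ y ≤ 1. Evaluating the double integral:

    ∬_D (66x^2 + 44) dA = ∫_0^{4} ∫_0^{1} (66x^2 + 44) dy dx.

Inner (y from 0 to 1): 66x^2 + 44.
Outer (x from 0 to 4): 1584.

Therefore ∮_C P dx + Q dy = 1584.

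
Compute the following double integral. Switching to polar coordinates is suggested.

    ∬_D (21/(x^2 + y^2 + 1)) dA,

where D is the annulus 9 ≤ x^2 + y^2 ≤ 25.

The region D is 3 ≤ r ≤ 5, 0 ≤ θ ≤ 2π in polar coordinates, where x = r cos(θ), y = r sin(θ), and dA = r dr dθ.

Under the substitution, the integrand becomes 21/(r^2 + 1), so

    ∬_D (21/(x^2 + y^2 + 1)) dA = ∫_{0}^{2π} ∫_{3}^{5} (21/(r^2 + 1)) · r dr dθ.

Inner integral (in r): ∫_{3}^{5} (21/(r^2 + 1)) · r dr = log(137858491849sqrt(65)/48828125).

Outer integral (in θ): ∫_{0}^{2π} (log(137858491849sqrt(65)/48828125)) dθ = log((137858491849sqrt(65)/48828125)^(2π)).

Therefore ∬_D (21/(x^2 + y^2 + 1)) dA = log((137858491849sqrt(65)/48828125)^(2π)).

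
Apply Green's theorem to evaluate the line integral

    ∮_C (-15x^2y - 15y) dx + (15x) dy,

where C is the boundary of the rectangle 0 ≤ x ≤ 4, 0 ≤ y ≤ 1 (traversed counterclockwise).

Green's theorem converts the closed line integral into a double integral over the enclosed region D:

    ∮_C P dx + Q dy = ∬_D (∂Q/∂x - ∂P/∂y) dA.

Here P = -15x^2y - 15y, Q = 15x, so

    ∂Q/∂x = 15,    ∂P/∂y = -15x^2 - 15,
    ∂Q/∂x - ∂P/∂y = 15x^2 + 30.

D is the region 0 ≤ x ≤ 4, 0 ≤ y ≤ 1. Evaluating the double integral:

    ∬_D (15x^2 + 30) dA = ∫_0^{4} ∫_0^{1} (15x^2 + 30) dy dx.

Inner (y from 0 to 1): 15x^2 + 30.
Outer (x from 0 to 4): 440.

Therefore ∮_C P dx + Q dy = 440.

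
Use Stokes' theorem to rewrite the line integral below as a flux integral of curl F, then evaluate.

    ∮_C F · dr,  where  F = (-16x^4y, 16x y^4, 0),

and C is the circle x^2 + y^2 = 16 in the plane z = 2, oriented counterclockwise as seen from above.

Let S be the flat disk x^2 + y^2 ≤ 16 in the plane z = 2, with upward unit normal n̂ = ẑ. By Stokes' theorem,

    ∮_C F · dr = ∬_S (∇ × F) · n̂ dS = ∬_D (curl F)_z dA,

where D is the disk x^2 + y^2 ≤ 16.

Compute the curl of F = (-16x^4y, 16x y^4, 0):
    (∇ × F)_x = ∂F_z/∂y - ∂F_y/∂z = 0,
    (∇ × F)_y = ∂F_x/∂z - ∂F_z/∂x = 0,
    (∇ × F)_z = ∂F_y/∂x - ∂F_x/∂y = 16x^4 + 16y^4.

On z = 2, (curl F)_z = 16x^4 + 16y^4.

Convert to polar (x = r cos θ, y = r sin θ, dA = r dr dθ); the integrand becomes 16r^4(sin(θ)^4 + cos(θ)^4), so

    ∬_D (curl F)_z dA = ∫_0^{2π} ∫_0^{4} (16r^4(sin(θ)^4 + cos(θ)^4)) · r dr dθ.

Inner (r from 0 to 4): 32768sin(θ)^4/3 + 32768cos(θ)^4/3.
Outer (θ from 0 to 2π): 16384π.

Therefore ∮_C F · dr = 16384π.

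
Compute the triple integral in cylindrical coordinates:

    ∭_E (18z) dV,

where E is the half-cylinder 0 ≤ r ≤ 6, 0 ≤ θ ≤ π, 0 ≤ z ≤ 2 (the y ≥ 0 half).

In cylindrical coordinates, x = r cos(θ), y = r sin(θ), z = z, and dV = r dr dθ dz.

The integrand becomes 18z, so

    ∭_E (18z) dV = ∫_{0}^{π} ∫_{0}^{6} ∫_{0}^{2} (18z) · r dz dr dθ.

Inner (z): 36r.
Middle (r from 0 to 6): 648.
Outer (θ): 648π.

Therefore the triple integral equals 648π.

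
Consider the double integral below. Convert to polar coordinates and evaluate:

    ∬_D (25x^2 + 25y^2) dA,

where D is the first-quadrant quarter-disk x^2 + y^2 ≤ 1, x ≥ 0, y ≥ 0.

The region D is 0 ≤ r ≤ 1, 0 ≤ θ ≤ π/2 in polar coordinates, where x = r cos(θ), y = r sin(θ), and dA = r dr dθ.

Under the substitution, the integrand becomes 25r^2, so

    ∬_D (25x^2 + 25y^2) dA = ∫_{0}^{π/2} ∫_{0}^{1} (25r^2) · r dr dθ.

Inner integral (in r): ∫_{0}^{1} (25r^2) · r dr = 25/4.

Outer integral (in θ): ∫_{0}^{π/2} (25/4) dθ = 25π/8.

Therefore ∬_D (25x^2 + 25y^2) dA = 25π/8.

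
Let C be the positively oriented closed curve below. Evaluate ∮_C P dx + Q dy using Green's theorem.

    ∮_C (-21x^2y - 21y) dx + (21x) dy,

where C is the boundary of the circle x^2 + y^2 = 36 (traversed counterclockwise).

Green's theorem converts the closed line integral into a double integral over the enclosed region D:

    ∮_C P dx + Q dy = ∬_D (∂Q/∂x - ∂P/∂y) dA.

Here P = -21x^2y - 21y, Q = 21x, so

    ∂Q/∂x = 21,    ∂P/∂y = -21x^2 - 21,
    ∂Q/∂x - ∂P/∂y = 21x^2 + 42.

D is the region x^2 + y^2 ≤ 36. Evaluating the double integral:

In polar coordinates (x = r cos θ, y = r sin θ, dA = r dr dθ) the integrand becomes 21r^2cos(θ)^2 + 42, so

    ∬_D (21x^2 + 42) dA = ∫_0^{2π} ∫_0^{6} (21r^2cos(θ)^2 + 42) · r dr dθ.

Inner (r from 0 to 6): 6804cos(θ)^2 + 756.
Outer (θ from 0 to 2π): 8316π.

Therefore ∮_C P dx + Q dy = 8316π.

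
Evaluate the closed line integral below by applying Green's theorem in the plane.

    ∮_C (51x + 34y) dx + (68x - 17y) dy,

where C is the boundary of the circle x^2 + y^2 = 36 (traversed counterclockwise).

Green's theorem converts the closed line integral into a double integral over the enclosed region D:

    ∮_C P dx + Q dy = ∬_D (∂Q/∂x - ∂P/∂y) dA.

Here P = 51x + 34y, Q = 68x - 17y, so

    ∂Q/∂x = 68,    ∂P/∂y = 34,
    ∂Q/∂x - ∂P/∂y = 34.

D is the region x^2 + y^2 ≤ 36. Evaluating the double integral:

In polar coordinates (x = r cos θ, y = r sin θ, dA = r dr dθ) the integrand becomes 34, so

    ∬_D (34) dA = ∫_0^{2π} ∫_0^{6} (34) · r dr dθ.

Inner (r from 0 to 6): 612.
Outer (θ from 0 to 2π): 1224π.

Therefore ∮_C P dx + Q dy = 1224π.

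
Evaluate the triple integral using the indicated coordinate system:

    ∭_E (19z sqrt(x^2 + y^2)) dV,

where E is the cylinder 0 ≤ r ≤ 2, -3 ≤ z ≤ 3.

In cylindrical coordinates, x = r cos(θ), y = r sin(θ), z = z, and dV = r dr dθ dz.

The integrand becomes 19r z, so

    ∭_E (19z sqrt(x^2 + y^2)) dV = ∫_{0}^{2π} ∫_{0}^{2} ∫_{-3}^{3} (19r z) · r dz dr dθ.

Inner (z): 0.
Middle (r from 0 to 2): 0.
Outer (θ): 0.

Therefore the triple integral equals 0.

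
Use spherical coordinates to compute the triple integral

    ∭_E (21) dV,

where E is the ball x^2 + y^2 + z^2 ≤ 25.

In spherical coordinates, x = ρ sin(φ) cos(θ), y = ρ sin(φ) sin(θ), z = ρ cos(φ), and dV = ρ^2 sin(φ) dρ dφ dθ.

The integrand becomes 21, so

    ∭_E (21) dV = ∫_{0}^{2π} ∫_{0}^{π} ∫_{0}^{5} (21) · ρ^2 sin(φ) dρ dφ dθ.

Inner (ρ): 875sin(φ).
Middle (φ): 1750.
Outer (θ): 3500π.

Therefore the triple integral equals 3500π.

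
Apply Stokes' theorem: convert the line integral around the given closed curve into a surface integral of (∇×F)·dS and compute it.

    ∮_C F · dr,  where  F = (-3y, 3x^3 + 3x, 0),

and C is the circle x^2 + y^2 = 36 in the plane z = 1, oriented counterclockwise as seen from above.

Let S be the flat disk x^2 + y^2 ≤ 36 in the plane z = 1, with upward unit normal n̂ = ẑ. By Stokes' theorem,

    ∮_C F · dr = ∬_S (∇ × F) · n̂ dS = ∬_D (curl F)_z dA,

where D is the disk x^2 + y^2 ≤ 36.

Compute the curl of F = (-3y, 3x^3 + 3x, 0):
    (∇ × F)_x = ∂F_z/∂y - ∂F_y/∂z = 0,
    (∇ × F)_y = ∂F_x/∂z - ∂F_z/∂x = 0,
    (∇ × F)_z = ∂F_y/∂x - ∂F_x/∂y = 9x^2 + 6.

On z = 1, (curl F)_z = 9x^2 + 6.

Convert to polar (x = r cos θ, y = r sin θ, dA = r dr dθ); the integrand becomes 9r^2cos(θ)^2 + 6, so

    ∬_D (curl F)_z dA = ∫_0^{2π} ∫_0^{6} (9r^2cos(θ)^2 + 6) · r dr dθ.

Inner (r from 0 to 6): 2916cos(θ)^2 + 108.
Outer (θ from 0 to 2π): 3132π.

Therefore ∮_C F · dr = 3132π.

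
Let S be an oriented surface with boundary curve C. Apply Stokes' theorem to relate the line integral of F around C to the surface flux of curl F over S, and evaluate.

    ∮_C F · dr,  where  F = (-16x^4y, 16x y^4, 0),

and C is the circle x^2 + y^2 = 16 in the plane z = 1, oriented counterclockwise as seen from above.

Let S be the flat disk x^2 + y^2 ≤ 16 in the plane z = 1, with upward unit normal n̂ = ẑ. By Stokes' theorem,

    ∮_C F · dr = ∬_S (∇ × F) · n̂ dS = ∬_D (curl F)_z dA,

where D is the disk x^2 + y^2 ≤ 16.

Compute the curl of F = (-16x^4y, 16x y^4, 0):
    (∇ × F)_x = ∂F_z/∂y - ∂F_y/∂z = 0,
    (∇ × F)_y = ∂F_x/∂z - ∂F_z/∂x = 0,
    (∇ × F)_z = ∂F_y/∂x - ∂F_x/∂y = 16x^4 + 16y^4.

On z = 1, (curl F)_z = 16x^4 + 16y^4.

Convert to polar (x = r cos θ, y = r sin θ, dA = r dr dθ); the integrand becomes 16r^4(sin(θ)^4 + cos(θ)^4), so

    ∬_D (curl F)_z dA = ∫_0^{2π} ∫_0^{4} (16r^4(sin(θ)^4 + cos(θ)^4)) · r dr dθ.

Inner (r from 0 to 4): 32768sin(θ)^4/3 + 32768cos(θ)^4/3.
Outer (θ from 0 to 2π): 16384π.

Therefore ∮_C F · dr = 16384π.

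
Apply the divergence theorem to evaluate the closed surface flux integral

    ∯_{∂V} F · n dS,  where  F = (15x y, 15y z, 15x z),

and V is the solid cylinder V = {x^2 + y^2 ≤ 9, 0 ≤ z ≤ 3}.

By the divergence theorem,

    ∯_{∂V} F · n dS = ∭_V (∇ · F) dV.

Compute the divergence:
    ∇ · F = ∂F_x/∂x + ∂F_y/∂y + ∂F_z/∂z = 15y + 15z + 15x = 15x + 15y + 15z.

In cylindrical coordinates, x = r cos(θ), y = r sin(θ), z = z, dV = r dr dθ dz, with 0 ≤ r ≤ 3, 0 ≤ θ ≤ 2π, 0 ≤ z ≤ 3.

The integrand, after substitution and multiplying by the volume element, becomes (15sqrt(2)r sin(θ + π/4) + 15z) · r, so

    ∭_V (∇·F) dV = ∫_0^{2π} ∫_0^{3} ∫_0^{3} (15sqrt(2)r sin(θ + π/4) + 15z) · r dz dr dθ.

Inner (z from 0 to 3): 45r (2sqrt(2)r sin(θ + π/4) + 3)/2.
Middle (r from 0 to 3): 405sqrt(2)sin(θ + π/4) + 1215/4.
Outer (θ from 0 to 2π): 1215π/2.

Therefore ∯_{∂V} F · n dS = 1215π/2.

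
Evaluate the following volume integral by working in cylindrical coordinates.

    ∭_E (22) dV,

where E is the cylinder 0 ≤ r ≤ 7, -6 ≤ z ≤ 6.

In cylindrical coordinates, x = r cos(θ), y = r sin(θ), z = z, and dV = r dr dθ dz.

The integrand becomes 22, so

    ∭_E (22) dV = ∫_{0}^{2π} ∫_{0}^{7} ∫_{-6}^{6} (22) · r dz dr dθ.

Inner (z): 264r.
Middle (r from 0 to 7): 6468.
Outer (θ): 12936π.

Therefore the triple integral equals 12936π.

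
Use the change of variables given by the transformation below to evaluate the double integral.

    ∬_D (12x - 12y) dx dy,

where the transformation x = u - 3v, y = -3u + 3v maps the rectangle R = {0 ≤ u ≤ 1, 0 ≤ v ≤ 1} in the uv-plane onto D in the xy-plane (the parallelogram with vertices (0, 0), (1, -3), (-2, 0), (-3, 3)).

Compute the Jacobian determinant of (x, y) with respect to (u, v):

    ∂(x,y)/∂(u,v) = | 1  -3 | = (1)(3) - (-3)(-3) = -6.
                   | -3  3 |

Its absolute value is |J| = 6 (the area scaling factor).

Substituting x = u - 3v, y = -3u + 3v into the integrand,

    12x - 12y → 48u - 72v,

so the integral becomes

    ∬_R (48u - 72v) · |J| du dv = ∫_0^1 ∫_0^1 (288u - 432v) dv du.

Inner (v): 288u - 216.
Outer (u): -72.

Therefore ∬_D (12x - 12y) dx dy = -72.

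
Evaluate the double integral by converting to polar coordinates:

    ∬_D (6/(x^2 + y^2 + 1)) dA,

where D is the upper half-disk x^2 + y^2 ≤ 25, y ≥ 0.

The region D is 0 ≤ r ≤ 5, 0 ≤ θ ≤ π in polar coordinates, where x = r cos(θ), y = r sin(θ), and dA = r dr dθ.

Under the substitution, the integrand becomes 6/(r^2 + 1), so

    ∬_D (6/(x^2 + y^2 + 1)) dA = ∫_{0}^{π} ∫_{0}^{5} (6/(r^2 + 1)) · r dr dθ.

Inner integral (in r): ∫_{0}^{5} (6/(r^2 + 1)) · r dr = log(17576).

Outer integral (in θ): ∫_{0}^{π} (log(17576)) dθ = log(17576^π).

Therefore ∬_D (6/(x^2 + y^2 + 1)) dA = log(17576^π).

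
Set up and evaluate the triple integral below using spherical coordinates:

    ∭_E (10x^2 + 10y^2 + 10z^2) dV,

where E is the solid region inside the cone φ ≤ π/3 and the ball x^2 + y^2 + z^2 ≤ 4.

In spherical coordinates, x = ρ sin(φ) cos(θ), y = ρ sin(φ) sin(θ), z = ρ cos(φ), and dV = ρ^2 sin(φ) dρ dφ dθ.

The integrand becomes 10ρ^2, so

    ∭_E (10x^2 + 10y^2 + 10z^2) dV = ∫_{0}^{2π} ∫_{0}^{π/3} ∫_{0}^{2} (10ρ^2) · ρ^2 sin(φ) dρ dφ dθ.

Inner (ρ): 64sin(φ).
Middle (φ): 32.
Outer (θ): 64π.

Therefore the triple integral equals 64π.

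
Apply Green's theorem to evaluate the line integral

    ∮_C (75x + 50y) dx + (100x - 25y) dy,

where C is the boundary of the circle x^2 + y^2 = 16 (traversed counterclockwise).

Green's theorem converts the closed line integral into a double integral over the enclosed region D:

    ∮_C P dx + Q dy = ∬_D (∂Q/∂x - ∂P/∂y) dA.

Here P = 75x + 50y, Q = 100x - 25y, so

    ∂Q/∂x = 100,    ∂P/∂y = 50,
    ∂Q/∂x - ∂P/∂y = 50.

D is the region x^2 + y^2 ≤ 16. Evaluating the double integral:

In polar coordinates (x = r cos θ, y = r sin θ, dA = r dr dθ) the integrand becomes 50, so

    ∬_D (50) dA = ∫_0^{2π} ∫_0^{4} (50) · r dr dθ.

Inner (r from 0 to 4): 400.
Outer (θ from 0 to 2π): 800π.

Therefore ∮_C P dx + Q dy = 800π.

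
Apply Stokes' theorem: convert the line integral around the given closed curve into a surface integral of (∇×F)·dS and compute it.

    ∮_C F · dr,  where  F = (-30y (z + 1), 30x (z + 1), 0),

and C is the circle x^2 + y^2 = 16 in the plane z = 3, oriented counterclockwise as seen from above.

Let S be the flat disk x^2 + y^2 ≤ 16 in the plane z = 3, with upward unit normal n̂ = ẑ. By Stokes' theorem,

    ∮_C F · dr = ∬_S (∇ × F) · n̂ dS = ∬_D (curl F)_z dA,

where D is the disk x^2 + y^2 ≤ 16.

Compute the curl of F = (-30y (z + 1), 30x (z + 1), 0):
    (∇ × F)_x = ∂F_z/∂y - ∂F_y/∂z = -30x,
    (∇ × F)_y = ∂F_x/∂z - ∂F_z/∂x = -30y,
    (∇ × F)_z = ∂F_y/∂x - ∂F_x/∂y = 60z + 60.

On z = 3, (curl F)_z = 240.

Convert to polar (x = r cos θ, y = r sin θ, dA = r dr dθ); the integrand becomes 240, so

    ∬_D (curl F)_z dA = ∫_0^{2π} ∫_0^{4} (240) · r dr dθ.

Inner (r from 0 to 4): 1920.
Outer (θ from 0 to 2π): 3840π.

Therefore ∮_C F · dr = 3840π.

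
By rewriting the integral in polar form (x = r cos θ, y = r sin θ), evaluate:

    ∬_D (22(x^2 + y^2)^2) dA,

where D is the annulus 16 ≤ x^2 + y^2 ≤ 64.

The region D is 4 ≤ r ≤ 8, 0 ≤ θ ≤ 2π in polar coordinates, where x = r cos(θ), y = r sin(θ), and dA = r dr dθ.

Under the substitution, the integrand becomes 22r^4, so

    ∬_D (22(x^2 + y^2)^2) dA = ∫_{0}^{2π} ∫_{4}^{8} (22r^4) · r dr dθ.

Inner integral (in r): ∫_{4}^{8} (22r^4) · r dr = 946176.

Outer integral (in θ): ∫_{0}^{2π} (946176) dθ = 1892352π.

Therefore ∬_D (22(x^2 + y^2)^2) dA = 1892352π.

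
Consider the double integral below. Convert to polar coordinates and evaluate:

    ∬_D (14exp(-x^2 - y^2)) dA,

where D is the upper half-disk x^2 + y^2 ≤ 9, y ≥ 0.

The region D is 0 ≤ r ≤ 3, 0 ≤ θ ≤ π in polar coordinates, where x = r cos(θ), y = r sin(θ), and dA = r dr dθ.

Under the substitution, the integrand becomes 14exp(-r^2), so

    ∬_D (14exp(-x^2 - y^2)) dA = ∫_{0}^{π} ∫_{0}^{3} (14exp(-r^2)) · r dr dθ.

Inner integral (in r): ∫_{0}^{3} (14exp(-r^2)) · r dr = 7 - 7exp(-9).

Outer integral (in θ): ∫_{0}^{π} (7 - 7exp(-9)) dθ = -7π exp(-9) + 7π.

Therefore ∬_D (14exp(-x^2 - y^2)) dA = -7π exp(-9) + 7π.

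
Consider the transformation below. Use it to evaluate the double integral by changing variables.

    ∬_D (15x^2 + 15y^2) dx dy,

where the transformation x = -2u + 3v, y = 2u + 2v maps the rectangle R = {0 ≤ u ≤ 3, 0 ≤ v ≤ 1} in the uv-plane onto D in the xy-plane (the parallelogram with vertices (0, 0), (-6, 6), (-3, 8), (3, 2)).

Compute the Jacobian determinant of (x, y) with respect to (u, v):

    ∂(x,y)/∂(u,v) = | -2  3 | = (-2)(2) - (3)(2) = -10.
                   | 2  2 |

Its absolute value is |J| = 10 (the area scaling factor).

Substituting x = -2u + 3v, y = 2u + 2v into the integrand,

    15x^2 + 15y^2 → 120u^2 - 60u v + 195v^2,

so the integral becomes

    ∬_R (120u^2 - 60u v + 195v^2) · |J| du dv = ∫_0^3 ∫_0^1 (1200u^2 - 600u v + 1950v^2) dv du.

Inner (v): 1200u^2 - 300u + 650.
Outer (u): 11400.

Therefore ∬_D (15x^2 + 15y^2) dx dy = 11400.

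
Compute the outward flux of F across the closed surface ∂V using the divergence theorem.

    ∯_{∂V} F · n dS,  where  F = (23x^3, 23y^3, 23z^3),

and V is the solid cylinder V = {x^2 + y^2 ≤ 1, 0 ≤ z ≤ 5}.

By the divergence theorem,

    ∯_{∂V} F · n dS = ∭_V (∇ · F) dV.

Compute the divergence:
    ∇ · F = ∂F_x/∂x + ∂F_y/∂y + ∂F_z/∂z = 69x^2 + 69y^2 + 69z^2.

In cylindrical coordinates, x = r cos(θ), y = r sin(θ), z = z, dV = r dr dθ dz, with 0 ≤ r ≤ 1, 0 ≤ θ ≤ 2π, 0 ≤ z ≤ 5.

The integrand, after substitution and multiplying by the volume element, becomes (69r^2 + 69z^2) · r, so

    ∭_V (∇·F) dV = ∫_0^{2π} ∫_0^{1} ∫_0^{5} (69r^2 + 69z^2) · r dz dr dθ.

Inner (z from 0 to 5): 345r^3 + 2875r.
Middle (r from 0 to 1): 6095/4.
Outer (θ from 0 to 2π): 6095π/2.

Therefore ∯_{∂V} F · n dS = 6095π/2.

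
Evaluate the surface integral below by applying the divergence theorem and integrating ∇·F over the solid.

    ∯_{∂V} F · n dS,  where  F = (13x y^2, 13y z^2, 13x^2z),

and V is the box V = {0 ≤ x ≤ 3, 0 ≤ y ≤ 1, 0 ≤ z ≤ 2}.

By the divergence theorem,

    ∯_{∂V} F · n dS = ∭_V (∇ · F) dV.

Compute the divergence:
    ∇ · F = ∂F_x/∂x + ∂F_y/∂y + ∂F_z/∂z = 13y^2 + 13z^2 + 13x^2 = 13x^2 + 13y^2 + 13z^2.

V is a rectangular box, so dV = dx dy dz with 0 ≤ x ≤ 3, 0 ≤ y ≤ 1, 0 ≤ z ≤ 2.

Integrate (13x^2 + 13y^2 + 13z^2) over V as an iterated integral:

    ∭_V (∇·F) dV = ∫_0^{3} ∫_0^{1} ∫_0^{2} (13x^2 + 13y^2 + 13z^2) dz dy dx.

Inner (z from 0 to 2): 26x^2 + 26y^2 + 104/3.
Middle (y from 0 to 1): 26x^2 + 130/3.
Outer (x from 0 to 3): 364.

Therefore ∯_{∂V} F · n dS = 364.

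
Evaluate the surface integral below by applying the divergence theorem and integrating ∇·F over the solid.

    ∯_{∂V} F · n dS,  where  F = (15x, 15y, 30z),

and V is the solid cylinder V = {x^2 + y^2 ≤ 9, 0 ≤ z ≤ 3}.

By the divergence theorem,

    ∯_{∂V} F · n dS = ∭_V (∇ · F) dV.

Compute the divergence:
    ∇ · F = ∂F_x/∂x + ∂F_y/∂y + ∂F_z/∂z = 15 + 15 + 30 = 60.

In cylindrical coordinates, x = r cos(θ), y = r sin(θ), z = z, dV = r dr dθ dz, with 0 ≤ r ≤ 3, 0 ≤ θ ≤ 2π, 0 ≤ z ≤ 3.

The integrand, after substitution and multiplying by the volume element, becomes (60) · r, so

    ∭_V (∇·F) dV = ∫_0^{2π} ∫_0^{3} ∫_0^{3} (60) · r dz dr dθ.

Inner (z from 0 to 3): 180r.
Middle (r from 0 to 3): 810.
Outer (θ from 0 to 2π): 1620π.

Therefore ∯_{∂V} F · n dS = 1620π.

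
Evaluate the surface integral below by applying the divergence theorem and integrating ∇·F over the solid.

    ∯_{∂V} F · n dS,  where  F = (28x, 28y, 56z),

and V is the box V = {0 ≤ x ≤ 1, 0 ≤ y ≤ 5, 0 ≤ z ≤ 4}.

By the divergence theorem,

    ∯_{∂V} F · n dS = ∭_V (∇ · F) dV.

Compute the divergence:
    ∇ · F = ∂F_x/∂x + ∂F_y/∂y + ∂F_z/∂z = 28 + 28 + 56 = 112.

V is a rectangular box, so dV = dx dy dz with 0 ≤ x ≤ 1, 0 ≤ y ≤ 5, 0 ≤ z ≤ 4.

Integrate (112) over V as an iterated integral:

    ∭_V (∇·F) dV = ∫_0^{1} ∫_0^{5} ∫_0^{4} (112) dz dy dx.

Inner (z from 0 to 4): 448.
Middle (y from 0 to 5): 2240.
Outer (x from 0 to 1): 2240.

Therefore ∯_{∂V} F · n dS = 2240.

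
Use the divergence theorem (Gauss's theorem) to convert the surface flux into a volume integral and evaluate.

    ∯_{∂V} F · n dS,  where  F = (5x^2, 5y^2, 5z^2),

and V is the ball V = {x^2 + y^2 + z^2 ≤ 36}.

By the divergence theorem,

    ∯_{∂V} F · n dS = ∭_V (∇ · F) dV.

Compute the divergence:
    ∇ · F = ∂F_x/∂x + ∂F_y/∂y + ∂F_z/∂z = 10x + 10y + 10z.

In spherical coordinates, x = ρ sin(φ) cos(θ), y = ρ sin(φ) sin(θ), z = ρ cos(φ), dV = ρ^2 sin(φ) dρ dφ dθ, with 0 ≤ ρ ≤ 6, 0 ≤ φ ≤ π, 0 ≤ θ ≤ 2π.

The integrand, after substitution and multiplying by the volume element, becomes (10ρ (sqrt(2)sin(φ)sin(θ + π/4) + cos(φ))) · ρ^2 sin(φ), so

    ∭_V (∇·F) dV = ∫_0^{2π} ∫_0^{π} ∫_0^{6} (10ρ (sqrt(2)sin(φ)sin(θ + π/4) + cos(φ))) · ρ^2 sin(φ) dρ dφ dθ.

Inner (ρ from 0 to 6): 3240(sqrt(2)sin(φ)sin(θ + π/4) + cos(φ))sin(φ).
Middle (φ from 0 to π): 1620sqrt(2)π sin(θ + π/4).
Outer (θ from 0 to 2π): 0.

Therefore ∯_{∂V} F · n dS = 0.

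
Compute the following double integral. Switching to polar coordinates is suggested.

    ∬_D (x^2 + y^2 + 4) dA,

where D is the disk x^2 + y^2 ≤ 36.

The region D is 0 ≤ r ≤ 6, 0 ≤ θ ≤ 2π in polar coordinates, where x = r cos(θ), y = r sin(θ), and dA = r dr dθ.

Under the substitution, the integrand becomes r^2 + 4, so

    ∬_D (x^2 + y^2 + 4) dA = ∫_{0}^{2π} ∫_{0}^{6} (r^2 + 4) · r dr dθ.

Inner integral (in r): ∫_{0}^{6} (r^2 + 4) · r dr = 396.

Outer integral (in θ): ∫_{0}^{2π} (396) dθ = 792π.

Therefore ∬_D (x^2 + y^2 + 4) dA = 792π.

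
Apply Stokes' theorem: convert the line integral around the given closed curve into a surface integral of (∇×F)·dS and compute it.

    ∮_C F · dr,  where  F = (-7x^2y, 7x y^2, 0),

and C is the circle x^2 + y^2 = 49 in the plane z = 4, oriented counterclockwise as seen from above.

Let S be the flat disk x^2 + y^2 ≤ 49 in the plane z = 4, with upward unit normal n̂ = ẑ. By Stokes' theorem,

    ∮_C F · dr = ∬_S (∇ × F) · n̂ dS = ∬_D (curl F)_z dA,

where D is the disk x^2 + y^2 ≤ 49.

Compute the curl of F = (-7x^2y, 7x y^2, 0):
    (∇ × F)_x = ∂F_z/∂y - ∂F_y/∂z = 0,
    (∇ × F)_y = ∂F_x/∂z - ∂F_z/∂x = 0,
    (∇ × F)_z = ∂F_y/∂x - ∂F_x/∂y = 7x^2 + 7y^2.

On z = 4, (curl F)_z = 7x^2 + 7y^2.

Convert to polar (x = r cos θ, y = r sin θ, dA = r dr dθ); the integrand becomes 7r^2, so

    ∬_D (curl F)_z dA = ∫_0^{2π} ∫_0^{7} (7r^2) · r dr dθ.

Inner (r from 0 to 7): 16807/4.
Outer (θ from 0 to 2π): 16807π/2.

Therefore ∮_C F · dr = 16807π/2.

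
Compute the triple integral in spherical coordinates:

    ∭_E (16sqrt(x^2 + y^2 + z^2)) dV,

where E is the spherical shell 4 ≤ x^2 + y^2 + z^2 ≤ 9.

In spherical coordinates, x = ρ sin(φ) cos(θ), y = ρ sin(φ) sin(θ), z = ρ cos(φ), and dV = ρ^2 sin(φ) dρ dφ dθ.

The integrand becomes 16ρ, so

    ∭_E (16sqrt(x^2 + y^2 + z^2)) dV = ∫_{0}^{2π} ∫_{0}^{π} ∫_{2}^{3} (16ρ) · ρ^2 sin(φ) dρ dφ dθ.

Inner (ρ): 260sin(φ).
Middle (φ): 520.
Outer (θ): 1040π.

Therefore the triple integral equals 1040π.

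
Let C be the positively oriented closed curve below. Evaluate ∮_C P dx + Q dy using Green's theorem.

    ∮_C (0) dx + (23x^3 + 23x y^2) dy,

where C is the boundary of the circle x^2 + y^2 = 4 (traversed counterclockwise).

Green's theorem converts the closed line integral into a double integral over the enclosed region D:

    ∮_C P dx + Q dy = ∬_D (∂Q/∂x - ∂P/∂y) dA.

Here P = 0, Q = 23x^3 + 23x y^2, so

    ∂Q/∂x = 69x^2 + 23y^2,    ∂P/∂y = 0,
    ∂Q/∂x - ∂P/∂y = 69x^2 + 23y^2.

D is the region x^2 + y^2 ≤ 4. Evaluating the double integral:

In polar coordinates (x = r cos θ, y = r sin θ, dA = r dr dθ) the integrand becomes 23r^2(cos(2θ) + 2), so

    ∬_D (69x^2 + 23y^2) dA = ∫_0^{2π} ∫_0^{2} (23r^2(cos(2θ) + 2)) · r dr dθ.

Inner (r from 0 to 2): 92cos(2θ) + 184.
Outer (θ from 0 to 2π): 368π.

Therefore ∮_C P dx + Q dy = 368π.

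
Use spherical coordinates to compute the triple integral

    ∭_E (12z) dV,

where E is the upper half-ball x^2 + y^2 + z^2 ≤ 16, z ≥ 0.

In spherical coordinates, x = ρ sin(φ) cos(θ), y = ρ sin(φ) sin(θ), z = ρ cos(φ), and dV = ρ^2 sin(φ) dρ dφ dθ.

The integrand becomes 12ρ cos(φ), so

    ∭_E (12z) dV = ∫_{0}^{2π} ∫_{0}^{π/2} ∫_{0}^{4} (12ρ cos(φ)) · ρ^2 sin(φ) dρ dφ dθ.

Inner (ρ): 384sin(2φ).
Middle (φ): 384.
Outer (θ): 768π.

Therefore the triple integral equals 768π.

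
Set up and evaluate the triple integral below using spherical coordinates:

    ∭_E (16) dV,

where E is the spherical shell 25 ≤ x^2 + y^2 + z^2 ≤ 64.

In spherical coordinates, x = ρ sin(φ) cos(θ), y = ρ sin(φ) sin(θ), z = ρ cos(φ), and dV = ρ^2 sin(φ) dρ dφ dθ.

The integrand becomes 16, so

    ∭_E (16) dV = ∫_{0}^{2π} ∫_{0}^{π} ∫_{5}^{8} (16) · ρ^2 sin(φ) dρ dφ dθ.

Inner (ρ): 2064sin(φ).
Middle (φ): 4128.
Outer (θ): 8256π.

Therefore the triple integral equals 8256π.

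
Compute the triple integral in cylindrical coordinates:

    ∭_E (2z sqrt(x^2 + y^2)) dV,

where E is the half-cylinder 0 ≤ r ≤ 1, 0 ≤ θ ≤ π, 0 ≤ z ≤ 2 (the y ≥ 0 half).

In cylindrical coordinates, x = r cos(θ), y = r sin(θ), z = z, and dV = r dr dθ dz.

The integrand becomes 2r z, so

    ∭_E (2z sqrt(x^2 + y^2)) dV = ∫_{0}^{π} ∫_{0}^{1} ∫_{0}^{2} (2r z) · r dz dr dθ.

Inner (z): 4r^2.
Middle (r from 0 to 1): 4/3.
Outer (θ): 4π/3.

Therefore the triple integral equals 4π/3.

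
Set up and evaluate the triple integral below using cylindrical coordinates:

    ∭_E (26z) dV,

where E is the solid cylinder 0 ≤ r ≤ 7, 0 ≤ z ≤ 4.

In cylindrical coordinates, x = r cos(θ), y = r sin(θ), z = z, and dV = r dr dθ dz.

The integrand becomes 26z, so

    ∭_E (26z) dV = ∫_{0}^{2π} ∫_{0}^{7} ∫_{0}^{4} (26z) · r dz dr dθ.

Inner (z): 208r.
Middle (r from 0 to 7): 5096.
Outer (θ): 10192π.

Therefore the triple integral equals 10192π.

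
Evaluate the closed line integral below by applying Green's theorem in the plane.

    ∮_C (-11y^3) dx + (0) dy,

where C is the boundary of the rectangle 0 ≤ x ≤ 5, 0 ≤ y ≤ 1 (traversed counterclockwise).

Green's theorem converts the closed line integral into a double integral over the enclosed region D:

    ∮_C P dx + Q dy = ∬_D (∂Q/∂x - ∂P/∂y) dA.

Here P = -11y^3, Q = 0, so

    ∂Q/∂x = 0,    ∂P/∂y = -33y^2,
    ∂Q/∂x - ∂P/∂y = 33y^2.

D is the region 0 ≤ x ≤ 5, 0 ≤ y ≤ 1. Evaluating the double integral:

    ∬_D (33y^2) dA = ∫_0^{5} ∫_0^{1} (33y^2) dy dx.

Inner (y from 0 to 1): 11.
Outer (x from 0 to 5): 55.

Therefore ∮_C P dx + Q dy = 55.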